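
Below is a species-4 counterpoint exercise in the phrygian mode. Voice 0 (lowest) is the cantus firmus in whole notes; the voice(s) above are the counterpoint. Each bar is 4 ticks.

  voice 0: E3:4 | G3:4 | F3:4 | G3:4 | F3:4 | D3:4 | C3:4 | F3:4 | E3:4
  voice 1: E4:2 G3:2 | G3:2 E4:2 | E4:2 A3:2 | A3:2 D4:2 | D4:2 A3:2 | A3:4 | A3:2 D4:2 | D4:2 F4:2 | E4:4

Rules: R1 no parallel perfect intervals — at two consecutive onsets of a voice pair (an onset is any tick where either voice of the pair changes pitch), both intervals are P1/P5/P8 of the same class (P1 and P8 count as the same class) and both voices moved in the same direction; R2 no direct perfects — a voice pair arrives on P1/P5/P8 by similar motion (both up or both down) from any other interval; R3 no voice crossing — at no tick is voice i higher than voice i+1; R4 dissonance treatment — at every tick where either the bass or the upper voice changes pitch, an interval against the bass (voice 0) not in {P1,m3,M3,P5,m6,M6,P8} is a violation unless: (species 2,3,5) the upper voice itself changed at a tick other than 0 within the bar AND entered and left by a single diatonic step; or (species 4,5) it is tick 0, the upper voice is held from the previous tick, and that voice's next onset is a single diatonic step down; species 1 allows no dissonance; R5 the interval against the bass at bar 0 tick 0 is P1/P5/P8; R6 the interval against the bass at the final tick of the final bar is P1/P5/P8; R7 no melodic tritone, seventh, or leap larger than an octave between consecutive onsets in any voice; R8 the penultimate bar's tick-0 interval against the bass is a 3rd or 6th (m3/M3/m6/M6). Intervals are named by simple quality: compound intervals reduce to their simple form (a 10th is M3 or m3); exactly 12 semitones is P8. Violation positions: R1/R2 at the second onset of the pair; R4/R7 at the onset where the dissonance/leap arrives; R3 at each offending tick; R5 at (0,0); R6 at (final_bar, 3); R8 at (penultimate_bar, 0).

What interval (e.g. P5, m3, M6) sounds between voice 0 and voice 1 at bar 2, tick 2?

voice 0=F3 voice 1=A3 -> M3

M3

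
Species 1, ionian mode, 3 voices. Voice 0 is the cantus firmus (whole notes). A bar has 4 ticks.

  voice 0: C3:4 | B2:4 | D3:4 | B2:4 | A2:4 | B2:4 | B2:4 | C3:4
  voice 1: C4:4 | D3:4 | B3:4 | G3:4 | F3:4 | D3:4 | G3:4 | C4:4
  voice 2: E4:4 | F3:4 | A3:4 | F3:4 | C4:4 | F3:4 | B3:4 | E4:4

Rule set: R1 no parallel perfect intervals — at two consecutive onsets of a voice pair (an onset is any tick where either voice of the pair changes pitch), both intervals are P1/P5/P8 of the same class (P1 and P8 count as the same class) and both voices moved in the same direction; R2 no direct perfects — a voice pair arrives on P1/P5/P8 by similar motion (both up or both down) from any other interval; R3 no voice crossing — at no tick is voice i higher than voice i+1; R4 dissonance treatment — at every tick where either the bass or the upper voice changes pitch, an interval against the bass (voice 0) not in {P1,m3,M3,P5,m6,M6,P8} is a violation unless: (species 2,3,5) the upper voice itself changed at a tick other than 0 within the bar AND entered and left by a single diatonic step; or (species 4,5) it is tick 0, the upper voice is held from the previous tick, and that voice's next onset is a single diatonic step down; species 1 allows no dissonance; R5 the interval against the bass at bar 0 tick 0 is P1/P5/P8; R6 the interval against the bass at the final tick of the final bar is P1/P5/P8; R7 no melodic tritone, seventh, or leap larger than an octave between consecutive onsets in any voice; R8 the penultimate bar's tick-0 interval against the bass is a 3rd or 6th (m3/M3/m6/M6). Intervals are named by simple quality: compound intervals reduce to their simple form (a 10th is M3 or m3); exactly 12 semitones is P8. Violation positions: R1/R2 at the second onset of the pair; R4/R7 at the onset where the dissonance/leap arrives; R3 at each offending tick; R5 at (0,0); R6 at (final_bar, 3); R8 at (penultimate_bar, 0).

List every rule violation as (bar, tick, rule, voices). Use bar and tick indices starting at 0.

bar 0: v0=C3 v1=C4 v2=E4 downbeat M3
bar 1: v0=B2 v1=D3 v2=F3 downbeat TT
bar 2: v0=D3 v1=B3 v2=A3 downbeat P5
bar 3: v0=B2 v1=G3 v2=F3 downbeat TT
bar 4: v0=A2 v1=F3 v2=C4 downbeat m3
bar 5: v0=B2 v1=D3 v2=F3 downbeat TT
bar 6: v0=B2 v1=G3 v2=B3 downbeat P8
bar 7: v0=C3 v1=C4 v2=E4 downbeat M3
  -> R5 @ bar 0 tick 0 v(0, 2): opens on M3
  -> R4 @ bar 1 tick 0 v(0, 2): B2/F3 TT untreated
  -> R7 @ bar 1 tick 0 v(1,): C4->D3 leap 10st
  -> R7 @ bar 1 tick 0 v(2,): E4->F3 leap 11st
  -> R2 @ bar 2 tick 0 v(0, 2): B2/F3 TT -> D3/A3 P5 similar
  -> R3 @ bar 2 tick 0 v(1, 2): B3 above A3
  -> R3 @ bar 2 tick 1 v(1, 2): B3 above A3
  -> R3 @ bar 2 tick 2 v(1, 2): B3 above A3
  -> R3 @ bar 2 tick 3 v(1, 2): B3 above A3
  -> R3 @ bar 3 tick 0 v(1, 2): G3 above F3
  -> R4 @ bar 3 tick 0 v(0, 2): B2/F3 TT untreated
  -> R3 @ bar 3 tick 1 v(1, 2): G3 above F3
  -> R3 @ bar 3 tick 2 v(1, 2): G3 above F3
  -> R3 @ bar 3 tick 3 v(1, 2): G3 above F3
  -> R4 @ bar 5 tick 0 v(0, 2): B2/F3 TT untreated
  -> R7 @ bar 6 tick 0 v(2,): F3->B3 leap 6st
  -> R8 @ bar 6 tick 0 v(0, 2): penult P8 not 3rd/6th
  -> R2 @ bar 7 tick 0 v(0, 1): B2/G3 m6 -> C3/C4 P8 similar
  -> R6 @ bar 7 tick 3 v(0, 2): closes on M3

(0, 0, R5, (0, 2))
(1, 0, R4, (0, 2))
(1, 0, R7, (1,))
(1, 0, R7, (2,))
(2, 0, R2, (0, 2))
(2, 0, R3, (1, 2))
(2, 1, R3, (1, 2))
(2, 2, R3, (1, 2))
(2, 3, R3, (1, 2))
(3, 0, R3, (1, 2))
(3, 0, R4, (0, 2))
(3, 1, R3, (1, 2))
(3, 2, R3, (1, 2))
(3, 3, R3, (1, 2))
(5, 0, R4, (0, 2))
(6, 0, R7, (2,))
(6, 0, R8, (0, 2))
(7, 0, R2, (0, 1))
(7, 3, R6, (0, 2))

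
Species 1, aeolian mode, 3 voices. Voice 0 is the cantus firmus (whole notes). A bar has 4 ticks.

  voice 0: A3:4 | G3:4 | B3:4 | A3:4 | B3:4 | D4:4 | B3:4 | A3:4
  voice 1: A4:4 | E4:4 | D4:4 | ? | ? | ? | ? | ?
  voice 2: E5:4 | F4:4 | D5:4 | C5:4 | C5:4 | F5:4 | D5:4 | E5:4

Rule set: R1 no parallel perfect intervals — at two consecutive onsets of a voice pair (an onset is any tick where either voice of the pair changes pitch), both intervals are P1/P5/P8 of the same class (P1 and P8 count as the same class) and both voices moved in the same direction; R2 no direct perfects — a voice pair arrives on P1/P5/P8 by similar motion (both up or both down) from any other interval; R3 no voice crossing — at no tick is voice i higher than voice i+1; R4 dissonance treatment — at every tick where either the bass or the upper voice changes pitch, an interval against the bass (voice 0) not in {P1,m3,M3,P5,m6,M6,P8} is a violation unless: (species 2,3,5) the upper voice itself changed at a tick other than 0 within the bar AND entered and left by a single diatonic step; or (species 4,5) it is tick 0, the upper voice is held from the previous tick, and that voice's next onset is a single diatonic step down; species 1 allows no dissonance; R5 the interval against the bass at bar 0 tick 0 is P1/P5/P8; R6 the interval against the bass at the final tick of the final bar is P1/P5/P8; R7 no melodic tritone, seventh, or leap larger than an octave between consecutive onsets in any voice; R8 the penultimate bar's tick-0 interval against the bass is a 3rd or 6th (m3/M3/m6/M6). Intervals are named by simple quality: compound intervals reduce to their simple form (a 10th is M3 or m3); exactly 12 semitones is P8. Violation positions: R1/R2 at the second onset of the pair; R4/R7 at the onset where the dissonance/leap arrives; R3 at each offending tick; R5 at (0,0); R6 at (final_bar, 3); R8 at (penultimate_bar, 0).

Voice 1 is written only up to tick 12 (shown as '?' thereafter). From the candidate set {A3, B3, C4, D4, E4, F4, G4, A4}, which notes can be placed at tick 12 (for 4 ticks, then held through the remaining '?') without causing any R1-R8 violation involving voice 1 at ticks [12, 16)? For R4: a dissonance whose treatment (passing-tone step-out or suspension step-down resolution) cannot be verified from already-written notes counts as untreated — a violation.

A3: violates R2
B3: violates R4
C4: violates R1
D4: violates R4
E4: legal
F4: legal
G4: violates R4
A4: legal

{A4, E4, F4}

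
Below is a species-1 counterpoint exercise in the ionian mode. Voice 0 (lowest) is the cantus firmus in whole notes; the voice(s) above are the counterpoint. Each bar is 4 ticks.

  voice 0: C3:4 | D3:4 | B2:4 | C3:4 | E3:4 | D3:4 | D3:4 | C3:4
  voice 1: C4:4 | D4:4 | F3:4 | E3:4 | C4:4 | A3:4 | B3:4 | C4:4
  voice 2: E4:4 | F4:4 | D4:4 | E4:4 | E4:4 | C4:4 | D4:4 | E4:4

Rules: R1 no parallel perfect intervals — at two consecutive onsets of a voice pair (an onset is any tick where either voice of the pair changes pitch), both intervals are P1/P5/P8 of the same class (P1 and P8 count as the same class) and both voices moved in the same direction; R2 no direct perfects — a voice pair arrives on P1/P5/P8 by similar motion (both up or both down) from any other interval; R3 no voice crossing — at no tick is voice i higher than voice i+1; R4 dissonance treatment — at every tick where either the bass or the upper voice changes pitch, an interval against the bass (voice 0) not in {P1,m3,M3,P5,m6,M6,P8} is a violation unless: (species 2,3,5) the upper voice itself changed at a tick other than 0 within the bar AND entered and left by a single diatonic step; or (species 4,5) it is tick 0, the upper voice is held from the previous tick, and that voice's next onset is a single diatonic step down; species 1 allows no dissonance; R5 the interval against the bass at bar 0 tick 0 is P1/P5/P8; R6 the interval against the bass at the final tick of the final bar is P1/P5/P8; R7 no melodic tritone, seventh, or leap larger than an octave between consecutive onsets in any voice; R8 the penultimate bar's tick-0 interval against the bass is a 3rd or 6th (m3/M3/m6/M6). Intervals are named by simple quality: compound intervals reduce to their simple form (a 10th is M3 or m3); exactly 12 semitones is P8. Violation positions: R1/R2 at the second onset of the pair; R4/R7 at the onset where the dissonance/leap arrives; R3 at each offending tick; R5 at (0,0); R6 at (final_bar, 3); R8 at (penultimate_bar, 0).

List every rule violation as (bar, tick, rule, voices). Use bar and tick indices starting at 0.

(0, 0, R5, (0, 2))
(1, 0, R1, (0, 1))
(2, 0, R4, (0, 1))
(5, 0, R2, (0, 1))
(5, 0, R4, (0, 2))
(6, 0, R8, (0, 2))
(7, 3, R6, (0, 2))

bar 0: v0=C3 v1=C4 v2=E4 downbeat M3
bar 1: v0=D3 v1=D4 v2=F4 downbeat m3
bar 2: v0=B2 v1=F3 v2=D4 downbeat m3
bar 3: v0=C3 v1=E3 v2=E4 downbeat M3
bar 4: v0=E3 v1=C4 v2=E4 downbeat P8
bar 5: v0=D3 v1=A3 v2=C4 downbeat m7
bar 6: v0=D3 v1=B3 v2=D4 downbeat P8
bar 7: v0=C3 v1=C4 v2=E4 downbeat M3
  -> R5 @ bar 0 tick 0 v(0, 2): opens on M3
  -> R1 @ bar 1 tick 0 v(0, 1): C3/C4 P8 -> D3/D4 P8 similar
  -> R4 @ bar 2 tick 0 v(0, 1): B2/F3 TT untreated
  -> R2 @ bar 5 tick 0 v(0, 1): E3/C4 m6 -> D3/A3 P5 similar
  -> R4 @ bar 5 tick 0 v(0, 2): D3/C4 m7 untreated
  -> R8 @ bar 6 tick 0 v(0, 2): penult P8 not 3rd/6th
  -> R6 @ bar 7 tick 3 v(0, 2): closes on M3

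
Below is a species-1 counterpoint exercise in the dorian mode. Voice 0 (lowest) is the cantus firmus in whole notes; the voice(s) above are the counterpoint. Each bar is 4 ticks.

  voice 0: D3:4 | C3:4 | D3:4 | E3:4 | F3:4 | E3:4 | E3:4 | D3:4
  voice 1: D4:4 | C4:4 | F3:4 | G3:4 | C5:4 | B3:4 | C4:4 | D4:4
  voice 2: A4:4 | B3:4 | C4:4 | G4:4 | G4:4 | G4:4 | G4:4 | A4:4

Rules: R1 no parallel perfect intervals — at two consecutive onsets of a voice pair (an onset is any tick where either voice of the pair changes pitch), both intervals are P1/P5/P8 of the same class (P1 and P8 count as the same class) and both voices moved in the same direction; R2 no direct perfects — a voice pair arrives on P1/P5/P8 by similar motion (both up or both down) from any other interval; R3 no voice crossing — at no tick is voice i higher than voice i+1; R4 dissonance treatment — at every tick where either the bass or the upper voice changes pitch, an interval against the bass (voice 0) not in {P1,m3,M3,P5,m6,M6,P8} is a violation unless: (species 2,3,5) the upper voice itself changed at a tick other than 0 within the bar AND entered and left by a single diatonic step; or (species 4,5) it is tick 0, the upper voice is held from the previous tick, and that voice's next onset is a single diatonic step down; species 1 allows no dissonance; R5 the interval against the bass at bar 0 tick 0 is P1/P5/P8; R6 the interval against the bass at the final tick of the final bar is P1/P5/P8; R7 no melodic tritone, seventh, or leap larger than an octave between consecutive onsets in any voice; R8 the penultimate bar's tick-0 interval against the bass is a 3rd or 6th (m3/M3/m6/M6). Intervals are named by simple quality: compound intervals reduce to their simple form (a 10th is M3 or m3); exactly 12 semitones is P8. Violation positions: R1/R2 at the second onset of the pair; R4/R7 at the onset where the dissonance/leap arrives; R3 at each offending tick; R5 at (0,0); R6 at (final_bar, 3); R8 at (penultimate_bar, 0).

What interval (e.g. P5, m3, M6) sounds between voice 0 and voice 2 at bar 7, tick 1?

P5

voice 0=D3 voice 2=A4 -> P5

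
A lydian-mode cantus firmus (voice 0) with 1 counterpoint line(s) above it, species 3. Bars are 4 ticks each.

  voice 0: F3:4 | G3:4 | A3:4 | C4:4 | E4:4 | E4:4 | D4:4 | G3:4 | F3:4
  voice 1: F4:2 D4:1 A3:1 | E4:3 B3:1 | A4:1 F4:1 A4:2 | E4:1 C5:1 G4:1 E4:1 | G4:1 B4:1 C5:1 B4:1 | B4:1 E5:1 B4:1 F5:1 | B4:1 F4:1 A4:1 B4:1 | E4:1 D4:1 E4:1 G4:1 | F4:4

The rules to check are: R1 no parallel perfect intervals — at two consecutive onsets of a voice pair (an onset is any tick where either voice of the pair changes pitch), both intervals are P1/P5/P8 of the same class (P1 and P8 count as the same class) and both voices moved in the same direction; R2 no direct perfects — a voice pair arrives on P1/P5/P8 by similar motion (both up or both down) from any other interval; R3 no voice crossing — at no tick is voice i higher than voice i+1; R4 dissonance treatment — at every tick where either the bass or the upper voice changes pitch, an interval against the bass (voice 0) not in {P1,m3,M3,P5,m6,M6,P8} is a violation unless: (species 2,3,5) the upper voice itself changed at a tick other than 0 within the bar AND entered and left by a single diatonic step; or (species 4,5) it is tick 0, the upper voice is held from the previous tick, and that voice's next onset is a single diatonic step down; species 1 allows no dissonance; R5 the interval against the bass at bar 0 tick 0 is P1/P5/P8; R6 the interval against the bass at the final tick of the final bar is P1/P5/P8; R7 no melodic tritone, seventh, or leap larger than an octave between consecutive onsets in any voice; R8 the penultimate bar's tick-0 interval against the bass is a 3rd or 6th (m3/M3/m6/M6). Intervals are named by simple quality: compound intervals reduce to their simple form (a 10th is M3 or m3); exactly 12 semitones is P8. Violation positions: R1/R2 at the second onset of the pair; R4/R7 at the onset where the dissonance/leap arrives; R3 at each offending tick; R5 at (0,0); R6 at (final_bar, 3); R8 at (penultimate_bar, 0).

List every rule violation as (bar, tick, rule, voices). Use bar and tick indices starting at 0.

(2, 0, R2, (0, 1))
(2, 0, R7, (1,))
(5, 3, R4, (0, 1))
(5, 3, R7, (1,))
(6, 0, R7, (1,))
(6, 1, R7, (1,))
(8, 0, R1, (0, 1))

bar 0: v0=F3 v1=F4 downbeat P8
bar 1: v0=G3 v1=E4 downbeat M6
bar 2: v0=A3 v1=A4 downbeat P8
bar 3: v0=C4 v1=E4 downbeat M3
bar 4: v0=E4 v1=G4 downbeat m3
bar 5: v0=E4 v1=B4 downbeat P5
bar 6: v0=D4 v1=B4 downbeat M6
bar 7: v0=G3 v1=E4 downbeat M6
bar 8: v0=F3 v1=F4 downbeat P8
  -> R2 @ bar 2 tick 0 v(0, 1): G3/B3 M3 -> A3/A4 P8 similar
  -> R7 @ bar 2 tick 0 v(1,): B3->A4 leap 10st
  -> R4 @ bar 5 tick 3 v(0, 1): E4/F5 m2 untreated
  -> R7 @ bar 5 tick 3 v(1,): B4->F5 leap 6st
  -> R7 @ bar 6 tick 0 v(1,): F5->B4 leap 6st
  -> R7 @ bar 6 tick 1 v(1,): B4->F4 leap 6st
  -> R1 @ bar 8 tick 0 v(0, 1): G3/G4 P8 -> F3/F4 P8 similar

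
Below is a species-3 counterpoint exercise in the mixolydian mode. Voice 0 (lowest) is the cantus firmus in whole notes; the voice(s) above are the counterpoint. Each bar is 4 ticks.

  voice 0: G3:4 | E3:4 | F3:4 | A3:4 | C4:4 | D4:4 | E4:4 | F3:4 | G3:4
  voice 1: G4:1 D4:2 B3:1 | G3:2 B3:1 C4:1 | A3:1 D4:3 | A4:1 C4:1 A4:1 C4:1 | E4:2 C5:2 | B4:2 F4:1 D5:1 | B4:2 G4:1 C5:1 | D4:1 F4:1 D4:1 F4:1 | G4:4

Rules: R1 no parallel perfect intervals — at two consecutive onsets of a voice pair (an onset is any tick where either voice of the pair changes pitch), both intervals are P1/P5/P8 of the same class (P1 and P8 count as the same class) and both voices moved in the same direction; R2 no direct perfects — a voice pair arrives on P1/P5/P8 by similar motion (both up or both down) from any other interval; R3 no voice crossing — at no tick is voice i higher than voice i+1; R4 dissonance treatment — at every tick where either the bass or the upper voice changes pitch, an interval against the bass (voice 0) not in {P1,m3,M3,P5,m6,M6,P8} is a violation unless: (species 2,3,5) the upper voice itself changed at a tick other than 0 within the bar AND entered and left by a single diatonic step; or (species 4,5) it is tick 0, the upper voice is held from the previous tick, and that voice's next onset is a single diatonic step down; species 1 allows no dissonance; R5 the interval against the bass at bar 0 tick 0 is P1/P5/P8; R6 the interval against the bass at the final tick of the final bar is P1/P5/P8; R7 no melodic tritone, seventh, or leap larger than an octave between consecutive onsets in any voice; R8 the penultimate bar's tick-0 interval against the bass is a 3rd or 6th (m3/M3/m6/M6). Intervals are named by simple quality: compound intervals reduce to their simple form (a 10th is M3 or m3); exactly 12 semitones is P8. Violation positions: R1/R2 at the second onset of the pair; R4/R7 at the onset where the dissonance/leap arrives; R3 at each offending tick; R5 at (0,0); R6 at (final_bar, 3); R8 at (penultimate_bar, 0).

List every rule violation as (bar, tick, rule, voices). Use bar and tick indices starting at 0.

bar 0: v0=G3 v1=G4 downbeat P8
bar 1: v0=E3 v1=G3 downbeat m3
bar 2: v0=F3 v1=A3 downbeat M3
bar 3: v0=A3 v1=A4 downbeat P8
bar 4: v0=C4 v1=E4 downbeat M3
bar 5: v0=D4 v1=B4 downbeat M6
bar 6: v0=E4 v1=B4 downbeat P5
bar 7: v0=F3 v1=D4 downbeat M6
bar 8: v0=G3 v1=G4 downbeat P8
  -> R2 @ bar 3 tick 0 v(0, 1): F3/D4 M6 -> A3/A4 P8 similar
  -> R7 @ bar 5 tick 2 v(1,): B4->F4 leap 6st
  -> R7 @ bar 7 tick 0 v(0,): E4->F3 leap 11st
  -> R7 @ bar 7 tick 0 v(1,): C5->D4 leap 10st
  -> R1 @ bar 8 tick 0 v(0, 1): F3/F4 P8 -> G3/G4 P8 similar

(3, 0, R2, (0, 1))
(5, 2, R7, (1,))
(7, 0, R7, (0,))
(7, 0, R7, (1,))
(8, 0, R1, (0, 1))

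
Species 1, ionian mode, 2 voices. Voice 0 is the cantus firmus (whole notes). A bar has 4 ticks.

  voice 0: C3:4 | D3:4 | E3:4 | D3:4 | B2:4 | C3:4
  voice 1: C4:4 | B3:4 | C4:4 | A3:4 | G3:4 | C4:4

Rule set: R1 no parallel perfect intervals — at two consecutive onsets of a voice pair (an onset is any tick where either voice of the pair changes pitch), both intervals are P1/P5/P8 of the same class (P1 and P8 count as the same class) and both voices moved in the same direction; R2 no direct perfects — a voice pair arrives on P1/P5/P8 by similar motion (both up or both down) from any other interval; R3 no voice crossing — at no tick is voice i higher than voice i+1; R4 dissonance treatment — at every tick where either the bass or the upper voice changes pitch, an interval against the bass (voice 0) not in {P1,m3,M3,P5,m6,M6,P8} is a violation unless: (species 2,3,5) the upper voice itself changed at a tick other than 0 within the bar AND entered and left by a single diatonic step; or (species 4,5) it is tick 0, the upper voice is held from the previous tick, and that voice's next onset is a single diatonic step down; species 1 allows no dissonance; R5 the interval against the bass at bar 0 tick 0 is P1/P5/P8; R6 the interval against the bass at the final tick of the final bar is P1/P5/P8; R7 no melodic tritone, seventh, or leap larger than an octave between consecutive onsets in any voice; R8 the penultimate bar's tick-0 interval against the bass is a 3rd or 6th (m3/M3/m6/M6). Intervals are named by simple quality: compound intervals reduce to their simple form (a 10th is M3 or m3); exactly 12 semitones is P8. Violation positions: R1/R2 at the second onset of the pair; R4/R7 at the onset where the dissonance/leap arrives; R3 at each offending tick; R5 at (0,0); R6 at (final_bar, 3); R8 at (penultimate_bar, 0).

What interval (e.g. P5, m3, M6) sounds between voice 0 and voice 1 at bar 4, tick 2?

voice 0=B2 voice 1=G3 -> m6

m6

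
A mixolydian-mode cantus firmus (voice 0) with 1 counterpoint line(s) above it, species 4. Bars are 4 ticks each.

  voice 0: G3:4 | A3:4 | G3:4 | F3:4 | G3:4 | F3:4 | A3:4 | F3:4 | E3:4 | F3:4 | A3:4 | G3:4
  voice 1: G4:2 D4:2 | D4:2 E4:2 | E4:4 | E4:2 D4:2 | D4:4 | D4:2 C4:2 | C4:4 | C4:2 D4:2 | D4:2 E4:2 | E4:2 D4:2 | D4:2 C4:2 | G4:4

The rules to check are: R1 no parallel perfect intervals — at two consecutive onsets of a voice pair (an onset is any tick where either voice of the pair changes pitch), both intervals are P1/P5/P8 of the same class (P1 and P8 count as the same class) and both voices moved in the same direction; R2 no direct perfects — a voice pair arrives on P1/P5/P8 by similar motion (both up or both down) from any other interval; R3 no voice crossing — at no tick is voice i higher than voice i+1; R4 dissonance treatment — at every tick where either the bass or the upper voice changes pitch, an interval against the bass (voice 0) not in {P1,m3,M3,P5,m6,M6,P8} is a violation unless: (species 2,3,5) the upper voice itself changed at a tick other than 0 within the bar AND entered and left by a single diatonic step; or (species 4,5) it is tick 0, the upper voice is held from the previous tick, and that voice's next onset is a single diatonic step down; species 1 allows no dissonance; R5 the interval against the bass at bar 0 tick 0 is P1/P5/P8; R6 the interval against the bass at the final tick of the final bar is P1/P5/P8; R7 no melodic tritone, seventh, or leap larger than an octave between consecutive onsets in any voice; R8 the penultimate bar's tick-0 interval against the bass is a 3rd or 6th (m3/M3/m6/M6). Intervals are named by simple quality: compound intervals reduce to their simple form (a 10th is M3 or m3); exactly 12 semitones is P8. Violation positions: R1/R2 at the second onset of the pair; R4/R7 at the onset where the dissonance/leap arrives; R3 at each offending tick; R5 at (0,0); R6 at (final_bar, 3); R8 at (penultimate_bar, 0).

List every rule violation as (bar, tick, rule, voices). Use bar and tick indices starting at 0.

bar 0: v0=G3 v1=G4 downbeat P8
bar 1: v0=A3 v1=D4 downbeat P4
bar 2: v0=G3 v1=E4 downbeat M6
bar 3: v0=F3 v1=E4 downbeat M7
bar 4: v0=G3 v1=D4 downbeat P5
bar 5: v0=F3 v1=D4 downbeat M6
bar 6: v0=A3 v1=C4 downbeat m3
bar 7: v0=F3 v1=C4 downbeat P5
bar 8: v0=E3 v1=D4 downbeat m7
bar 9: v0=F3 v1=E4 downbeat M7
bar 10: v0=A3 v1=D4 downbeat P4
bar 11: v0=G3 v1=G4 downbeat P8
  -> R4 @ bar 1 tick 0 v(0, 1): A3/D4 P4 untreated
  -> R4 @ bar 8 tick 0 v(0, 1): E3/D4 m7 untreated
  -> R8 @ bar 10 tick 0 v(0, 1): penult P4 not 3rd/6th

(1, 0, R4, (0, 1))
(8, 0, R4, (0, 1))
(10, 0, R8, (0, 1))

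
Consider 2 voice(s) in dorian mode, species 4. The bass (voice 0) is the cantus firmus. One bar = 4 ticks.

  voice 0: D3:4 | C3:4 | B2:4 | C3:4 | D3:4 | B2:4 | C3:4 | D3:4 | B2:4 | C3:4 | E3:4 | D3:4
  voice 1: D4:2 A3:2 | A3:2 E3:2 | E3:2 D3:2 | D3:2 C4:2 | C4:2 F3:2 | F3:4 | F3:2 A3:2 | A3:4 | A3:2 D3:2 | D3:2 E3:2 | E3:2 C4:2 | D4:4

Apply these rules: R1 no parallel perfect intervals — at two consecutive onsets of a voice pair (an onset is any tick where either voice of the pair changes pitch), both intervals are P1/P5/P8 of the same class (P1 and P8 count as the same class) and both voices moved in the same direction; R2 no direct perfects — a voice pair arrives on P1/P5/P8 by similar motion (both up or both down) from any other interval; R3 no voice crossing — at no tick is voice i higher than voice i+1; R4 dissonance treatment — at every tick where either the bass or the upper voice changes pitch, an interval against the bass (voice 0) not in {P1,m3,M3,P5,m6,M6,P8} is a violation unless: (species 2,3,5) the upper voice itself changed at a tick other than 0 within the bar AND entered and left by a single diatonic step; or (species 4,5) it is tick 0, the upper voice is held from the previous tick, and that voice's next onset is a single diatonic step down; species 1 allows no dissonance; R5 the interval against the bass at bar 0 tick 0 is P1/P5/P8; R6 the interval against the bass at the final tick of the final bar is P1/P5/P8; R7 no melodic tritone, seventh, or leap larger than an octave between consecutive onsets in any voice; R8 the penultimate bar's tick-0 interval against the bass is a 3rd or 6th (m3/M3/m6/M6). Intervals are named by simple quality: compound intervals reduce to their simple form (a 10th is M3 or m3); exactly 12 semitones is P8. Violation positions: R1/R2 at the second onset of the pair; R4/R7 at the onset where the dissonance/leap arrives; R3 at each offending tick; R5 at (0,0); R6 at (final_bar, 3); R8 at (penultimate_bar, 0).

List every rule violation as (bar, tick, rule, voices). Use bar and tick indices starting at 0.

(3, 0, R4, (0, 1))
(3, 2, R7, (1,))
(4, 0, R4, (0, 1))
(5, 0, R4, (0, 1))
(6, 0, R4, (0, 1))
(8, 0, R4, (0, 1))
(9, 0, R4, (0, 1))
(10, 0, R8, (0, 1))

bar 0: v0=D3 v1=D4 downbeat P8
bar 1: v0=C3 v1=A3 downbeat M6
bar 2: v0=B2 v1=E3 downbeat P4
bar 3: v0=C3 v1=D3 downbeat M2
bar 4: v0=D3 v1=C4 downbeat m7
bar 5: v0=B2 v1=F3 downbeat TT
bar 6: v0=C3 v1=F3 downbeat P4
bar 7: v0=D3 v1=A3 downbeat P5
bar 8: v0=B2 v1=A3 downbeat m7
bar 9: v0=C3 v1=D3 downbeat M2
bar 10: v0=E3 v1=E3 downbeat P1
bar 11: v0=D3 v1=D4 downbeat P8
  -> R4 @ bar 3 tick 0 v(0, 1): C3/D3 M2 untreated
  -> R7 @ bar 3 tick 2 v(1,): D3->C4 leap 10st
  -> R4 @ bar 4 tick 0 v(0, 1): D3/C4 m7 untreated
  -> R4 @ bar 5 tick 0 v(0, 1): B2/F3 TT untreated
  -> R4 @ bar 6 tick 0 v(0, 1): C3/F3 P4 untreated
  -> R4 @ bar 8 tick 0 v(0, 1): B2/A3 m7 untreated
  -> R4 @ bar 9 tick 0 v(0, 1): C3/D3 M2 untreated
  -> R8 @ bar 10 tick 0 v(0, 1): penult P1 not 3rd/6th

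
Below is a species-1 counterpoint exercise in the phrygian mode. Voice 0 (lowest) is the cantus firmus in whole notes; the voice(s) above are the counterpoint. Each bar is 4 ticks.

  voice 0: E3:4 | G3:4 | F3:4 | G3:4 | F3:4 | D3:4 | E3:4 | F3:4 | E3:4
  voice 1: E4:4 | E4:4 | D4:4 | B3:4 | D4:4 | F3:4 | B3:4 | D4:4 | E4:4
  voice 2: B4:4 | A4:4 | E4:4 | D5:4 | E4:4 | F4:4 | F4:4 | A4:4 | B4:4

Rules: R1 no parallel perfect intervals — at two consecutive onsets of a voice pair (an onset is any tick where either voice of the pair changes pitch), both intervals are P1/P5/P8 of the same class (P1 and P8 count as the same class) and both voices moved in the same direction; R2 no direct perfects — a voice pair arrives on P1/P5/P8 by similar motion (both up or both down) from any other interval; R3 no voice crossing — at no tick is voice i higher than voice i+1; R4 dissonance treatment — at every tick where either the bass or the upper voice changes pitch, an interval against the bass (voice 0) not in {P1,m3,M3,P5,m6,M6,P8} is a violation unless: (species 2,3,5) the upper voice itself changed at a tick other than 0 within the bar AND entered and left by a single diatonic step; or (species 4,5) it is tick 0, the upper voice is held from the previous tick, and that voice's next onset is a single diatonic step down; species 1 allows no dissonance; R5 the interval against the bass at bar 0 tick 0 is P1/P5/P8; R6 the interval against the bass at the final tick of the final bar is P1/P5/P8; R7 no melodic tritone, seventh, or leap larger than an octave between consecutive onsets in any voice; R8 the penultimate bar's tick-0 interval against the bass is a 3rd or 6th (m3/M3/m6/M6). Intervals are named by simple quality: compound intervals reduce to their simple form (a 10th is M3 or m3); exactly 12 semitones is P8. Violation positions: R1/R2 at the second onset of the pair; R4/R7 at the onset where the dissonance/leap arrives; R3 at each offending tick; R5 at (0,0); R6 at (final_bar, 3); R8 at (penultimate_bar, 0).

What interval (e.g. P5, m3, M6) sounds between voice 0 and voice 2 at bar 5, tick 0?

m3

voice 0=D3 voice 2=F4 -> m3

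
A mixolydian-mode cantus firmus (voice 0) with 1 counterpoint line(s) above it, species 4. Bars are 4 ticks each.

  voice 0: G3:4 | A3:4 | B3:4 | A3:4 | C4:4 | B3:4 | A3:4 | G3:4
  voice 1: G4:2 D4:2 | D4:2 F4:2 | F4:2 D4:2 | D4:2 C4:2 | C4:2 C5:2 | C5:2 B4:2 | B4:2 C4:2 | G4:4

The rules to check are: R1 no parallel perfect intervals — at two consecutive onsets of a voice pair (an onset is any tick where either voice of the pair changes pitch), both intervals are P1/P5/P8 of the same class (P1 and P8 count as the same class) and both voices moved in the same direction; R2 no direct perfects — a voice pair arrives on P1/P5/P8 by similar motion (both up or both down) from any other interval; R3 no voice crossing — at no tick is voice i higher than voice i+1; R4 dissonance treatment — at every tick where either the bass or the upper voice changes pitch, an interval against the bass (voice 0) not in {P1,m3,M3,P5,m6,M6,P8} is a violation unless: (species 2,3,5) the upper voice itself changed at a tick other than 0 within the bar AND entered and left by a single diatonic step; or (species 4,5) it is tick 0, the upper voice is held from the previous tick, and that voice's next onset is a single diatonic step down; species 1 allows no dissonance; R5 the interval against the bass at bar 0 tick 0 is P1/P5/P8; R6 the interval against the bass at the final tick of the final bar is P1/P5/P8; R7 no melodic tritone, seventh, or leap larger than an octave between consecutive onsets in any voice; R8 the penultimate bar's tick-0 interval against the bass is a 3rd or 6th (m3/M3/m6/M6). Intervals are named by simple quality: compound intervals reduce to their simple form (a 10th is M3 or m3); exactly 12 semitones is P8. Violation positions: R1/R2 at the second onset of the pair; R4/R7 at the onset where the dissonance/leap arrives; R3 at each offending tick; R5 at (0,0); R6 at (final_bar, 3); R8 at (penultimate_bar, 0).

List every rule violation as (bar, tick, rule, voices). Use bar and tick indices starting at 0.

bar 0: v0=G3 v1=G4 downbeat P8
bar 1: v0=A3 v1=D4 downbeat P4
bar 2: v0=B3 v1=F4 downbeat TT
bar 3: v0=A3 v1=D4 downbeat P4
bar 4: v0=C4 v1=C4 downbeat P1
bar 5: v0=B3 v1=C5 downbeat m2
bar 6: v0=A3 v1=B4 downbeat M2
bar 7: v0=G3 v1=G4 downbeat P8
  -> R4 @ bar 1 tick 0 v(0, 1): A3/D4 P4 untreated
  -> R4 @ bar 2 tick 0 v(0, 1): B3/F4 TT untreated
  -> R4 @ bar 6 tick 0 v(0, 1): A3/B4 M2 untreated
  -> R8 @ bar 6 tick 0 v(0, 1): penult M2 not 3rd/6th
  -> R7 @ bar 6 tick 2 v(1,): B4->C4 leap 11st

(1, 0, R4, (0, 1))
(2, 0, R4, (0, 1))
(6, 0, R4, (0, 1))
(6, 0, R8, (0, 1))
(6, 2, R7, (1,))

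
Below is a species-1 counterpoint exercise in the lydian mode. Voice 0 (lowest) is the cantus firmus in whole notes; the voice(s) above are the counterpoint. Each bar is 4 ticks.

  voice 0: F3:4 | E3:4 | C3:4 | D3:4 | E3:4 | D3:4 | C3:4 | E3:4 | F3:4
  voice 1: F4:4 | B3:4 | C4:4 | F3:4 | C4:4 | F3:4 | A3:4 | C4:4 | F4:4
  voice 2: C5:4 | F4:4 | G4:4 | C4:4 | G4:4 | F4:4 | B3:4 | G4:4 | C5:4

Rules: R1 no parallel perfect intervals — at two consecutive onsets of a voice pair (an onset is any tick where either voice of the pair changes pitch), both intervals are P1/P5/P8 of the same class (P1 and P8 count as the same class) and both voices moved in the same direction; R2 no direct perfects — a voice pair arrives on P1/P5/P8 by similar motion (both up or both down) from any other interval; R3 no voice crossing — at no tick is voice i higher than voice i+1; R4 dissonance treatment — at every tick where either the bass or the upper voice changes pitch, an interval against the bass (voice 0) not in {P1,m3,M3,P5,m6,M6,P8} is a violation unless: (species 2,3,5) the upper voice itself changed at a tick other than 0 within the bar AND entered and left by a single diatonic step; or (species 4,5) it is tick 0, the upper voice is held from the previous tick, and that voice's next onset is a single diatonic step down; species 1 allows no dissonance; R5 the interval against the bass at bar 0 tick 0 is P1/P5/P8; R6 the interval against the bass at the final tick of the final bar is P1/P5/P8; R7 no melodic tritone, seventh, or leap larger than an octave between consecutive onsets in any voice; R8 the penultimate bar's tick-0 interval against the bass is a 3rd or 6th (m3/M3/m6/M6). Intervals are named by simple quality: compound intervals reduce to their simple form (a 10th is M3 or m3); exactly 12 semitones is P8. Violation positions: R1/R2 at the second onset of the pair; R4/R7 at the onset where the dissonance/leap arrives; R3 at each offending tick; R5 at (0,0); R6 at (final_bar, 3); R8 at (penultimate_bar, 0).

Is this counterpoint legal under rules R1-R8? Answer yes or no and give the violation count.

No (14 violations)

bar 0: v0=F3 v1=F4 v2=C5 (P5)
bar 1: v0=E3 v1=B3 v2=F4 (m2)
bar 2: v0=C3 v1=C4 v2=G4 (P5)
bar 3: v0=D3 v1=F3 v2=C4 (m7)
bar 4: v0=E3 v1=C4 v2=G4 (m3)
bar 5: v0=D3 v1=F3 v2=F4 (m3)
bar 6: v0=C3 v1=A3 v2=B3 (M7)
bar 7: v0=E3 v1=C4 v2=G4 (m3)
bar 8: v0=F3 v1=F4 v2=C5 (P5)
  R2 @ bar1.0: F3/F4 P8 -> E3/B3 P5 similar
  R4 @ bar1.0: E3/F4 m2 untreated
  R7 @ bar1.0: F4->B3 leap 6st
  R2 @ bar2.0: B3/F4 TT -> C4/G4 P5 similar
  R1 @ bar3.0: C4/G4 P5 -> F3/C4 P5 similar
  R4 @ bar3.0: D3/C4 m7 untreated
  R1 @ bar4.0: F3/C4 P5 -> C4/G4 P5 similar
  R2 @ bar5.0: C4/G4 P5 -> F3/F4 P8 similar
  R4 @ bar6.0: C3/B3 M7 untreated
  R7 @ bar6.0: F4->B3 leap 6st
  R2 @ bar7.0: A3/B3 M2 -> C4/G4 P5 similar
  R1 @ bar8.0: C4/G4 P5 -> F4/C5 P5 similar
  R2 @ bar8.0: E3/C4 m6 -> F3/F4 P8 similar
  R2 @ bar8.0: E3/G4 m3 -> F3/C5 P5 similar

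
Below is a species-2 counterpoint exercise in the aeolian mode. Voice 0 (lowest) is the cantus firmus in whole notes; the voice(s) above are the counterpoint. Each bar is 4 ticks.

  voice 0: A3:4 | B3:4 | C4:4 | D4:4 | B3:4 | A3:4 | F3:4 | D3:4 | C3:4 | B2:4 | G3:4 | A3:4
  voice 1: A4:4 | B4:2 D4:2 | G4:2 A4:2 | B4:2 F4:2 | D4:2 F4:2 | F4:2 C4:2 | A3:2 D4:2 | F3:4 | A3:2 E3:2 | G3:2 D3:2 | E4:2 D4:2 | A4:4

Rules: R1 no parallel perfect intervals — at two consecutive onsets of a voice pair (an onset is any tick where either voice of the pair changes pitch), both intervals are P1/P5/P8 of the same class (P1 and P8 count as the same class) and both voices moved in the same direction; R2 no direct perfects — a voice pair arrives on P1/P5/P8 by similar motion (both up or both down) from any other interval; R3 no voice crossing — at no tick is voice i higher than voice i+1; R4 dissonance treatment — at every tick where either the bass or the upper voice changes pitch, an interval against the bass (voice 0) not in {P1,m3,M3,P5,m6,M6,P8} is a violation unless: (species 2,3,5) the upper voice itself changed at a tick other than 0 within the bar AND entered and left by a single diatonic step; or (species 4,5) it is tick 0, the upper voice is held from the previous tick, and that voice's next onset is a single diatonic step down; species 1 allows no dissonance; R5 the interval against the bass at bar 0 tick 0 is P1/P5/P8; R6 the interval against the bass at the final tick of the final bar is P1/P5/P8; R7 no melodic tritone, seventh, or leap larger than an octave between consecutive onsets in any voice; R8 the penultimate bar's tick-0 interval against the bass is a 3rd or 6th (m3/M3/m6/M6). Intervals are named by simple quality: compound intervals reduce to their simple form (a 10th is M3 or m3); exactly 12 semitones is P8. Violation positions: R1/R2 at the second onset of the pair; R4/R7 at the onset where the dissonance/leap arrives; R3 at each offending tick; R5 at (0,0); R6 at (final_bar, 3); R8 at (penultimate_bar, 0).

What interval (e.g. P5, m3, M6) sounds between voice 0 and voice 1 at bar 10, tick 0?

M6

voice 0=G3 voice 1=E4 -> M6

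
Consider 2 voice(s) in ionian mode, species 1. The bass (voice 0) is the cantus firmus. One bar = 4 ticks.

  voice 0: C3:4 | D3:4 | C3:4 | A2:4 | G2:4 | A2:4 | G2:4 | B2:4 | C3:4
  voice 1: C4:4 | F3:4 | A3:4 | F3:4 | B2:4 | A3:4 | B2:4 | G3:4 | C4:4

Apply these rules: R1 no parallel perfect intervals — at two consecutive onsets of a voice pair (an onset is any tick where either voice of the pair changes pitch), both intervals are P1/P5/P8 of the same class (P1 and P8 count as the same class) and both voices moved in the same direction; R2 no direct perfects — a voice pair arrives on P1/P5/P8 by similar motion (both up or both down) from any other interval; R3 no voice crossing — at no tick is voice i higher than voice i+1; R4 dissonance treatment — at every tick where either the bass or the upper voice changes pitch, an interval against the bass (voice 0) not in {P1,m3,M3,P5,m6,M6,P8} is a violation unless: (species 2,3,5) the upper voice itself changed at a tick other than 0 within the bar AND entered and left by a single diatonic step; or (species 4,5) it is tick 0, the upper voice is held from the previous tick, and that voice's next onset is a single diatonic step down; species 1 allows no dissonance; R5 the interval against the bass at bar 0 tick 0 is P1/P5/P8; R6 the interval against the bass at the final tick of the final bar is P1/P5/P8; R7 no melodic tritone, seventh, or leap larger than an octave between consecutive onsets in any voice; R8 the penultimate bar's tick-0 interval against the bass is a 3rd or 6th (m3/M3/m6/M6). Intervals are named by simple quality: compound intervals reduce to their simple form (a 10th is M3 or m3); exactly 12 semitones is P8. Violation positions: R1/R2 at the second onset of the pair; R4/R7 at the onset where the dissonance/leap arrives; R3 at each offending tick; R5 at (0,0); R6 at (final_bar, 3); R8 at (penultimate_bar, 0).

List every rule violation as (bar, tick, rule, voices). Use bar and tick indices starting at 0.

(4, 0, R7, (1,))
(5, 0, R2, (0, 1))
(5, 0, R7, (1,))
(6, 0, R7, (1,))
(8, 0, R2, (0, 1))

bar 0: v0=C3 v1=C4 downbeat P8
bar 1: v0=D3 v1=F3 downbeat m3
bar 2: v0=C3 v1=A3 downbeat M6
bar 3: v0=A2 v1=F3 downbeat m6
bar 4: v0=G2 v1=B2 downbeat M3
bar 5: v0=A2 v1=A3 downbeat P8
bar 6: v0=G2 v1=B2 downbeat M3
bar 7: v0=B2 v1=G3 downbeat m6
bar 8: v0=C3 v1=C4 downbeat P8
  -> R7 @ bar 4 tick 0 v(1,): F3->B2 leap 6st
  -> R2 @ bar 5 tick 0 v(0, 1): G2/B2 M3 -> A2/A3 P8 similar
  -> R7 @ bar 5 tick 0 v(1,): B2->A3 leap 10st
  -> R7 @ bar 6 tick 0 v(1,): A3->B2 leap 10st
  -> R2 @ bar 8 tick 0 v(0, 1): B2/G3 m6 -> C3/C4 P8 similar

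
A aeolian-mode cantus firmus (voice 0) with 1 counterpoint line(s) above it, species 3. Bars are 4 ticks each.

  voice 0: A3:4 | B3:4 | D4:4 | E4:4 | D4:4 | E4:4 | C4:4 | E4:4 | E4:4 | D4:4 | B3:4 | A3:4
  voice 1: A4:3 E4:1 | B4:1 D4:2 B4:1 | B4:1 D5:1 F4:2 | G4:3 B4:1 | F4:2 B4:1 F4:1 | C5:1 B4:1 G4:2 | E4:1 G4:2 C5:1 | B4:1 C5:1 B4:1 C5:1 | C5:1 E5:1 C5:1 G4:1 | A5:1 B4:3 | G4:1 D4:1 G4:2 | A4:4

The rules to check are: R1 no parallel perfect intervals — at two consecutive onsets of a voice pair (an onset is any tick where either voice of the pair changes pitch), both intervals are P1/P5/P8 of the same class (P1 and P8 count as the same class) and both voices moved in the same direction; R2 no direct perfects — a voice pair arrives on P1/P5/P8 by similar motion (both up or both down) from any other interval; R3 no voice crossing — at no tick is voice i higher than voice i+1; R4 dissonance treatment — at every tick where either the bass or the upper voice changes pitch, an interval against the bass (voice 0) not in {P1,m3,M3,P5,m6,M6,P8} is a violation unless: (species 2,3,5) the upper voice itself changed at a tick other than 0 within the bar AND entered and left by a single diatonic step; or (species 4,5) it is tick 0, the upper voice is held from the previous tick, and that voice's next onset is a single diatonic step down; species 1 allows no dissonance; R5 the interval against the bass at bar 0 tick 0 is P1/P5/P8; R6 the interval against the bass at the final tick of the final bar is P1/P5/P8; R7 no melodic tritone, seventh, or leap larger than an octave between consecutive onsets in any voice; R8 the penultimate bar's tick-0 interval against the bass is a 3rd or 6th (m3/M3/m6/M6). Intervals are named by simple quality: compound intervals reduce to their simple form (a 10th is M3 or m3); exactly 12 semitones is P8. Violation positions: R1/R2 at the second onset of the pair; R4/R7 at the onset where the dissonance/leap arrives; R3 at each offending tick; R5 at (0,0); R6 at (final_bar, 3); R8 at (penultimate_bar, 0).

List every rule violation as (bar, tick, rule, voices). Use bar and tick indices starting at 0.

(1, 0, R2, (0, 1))
(4, 0, R7, (1,))
(4, 2, R7, (1,))
(4, 3, R7, (1,))
(9, 0, R7, (1,))
(9, 1, R7, (1,))

bar 0: v0=A3 v1=A4 downbeat P8
bar 1: v0=B3 v1=B4 downbeat P8
bar 2: v0=D4 v1=B4 downbeat M6
bar 3: v0=E4 v1=G4 downbeat m3
bar 4: v0=D4 v1=F4 downbeat m3
bar 5: v0=E4 v1=C5 downbeat m6
bar 6: v0=C4 v1=E4 downbeat M3
bar 7: v0=E4 v1=B4 downbeat P5
bar 8: v0=E4 v1=C5 downbeat m6
bar 9: v0=D4 v1=A5 downbeat P5
bar 10: v0=B3 v1=G4 downbeat m6
bar 11: v0=A3 v1=A4 downbeat P8
  -> R2 @ bar 1 tick 0 v(0, 1): A3/E4 P5 -> B3/B4 P8 similar
  -> R7 @ bar 4 tick 0 v(1,): B4->F4 leap 6st
  -> R7 @ bar 4 tick 2 v(1,): F4->B4 leap 6st
  -> R7 @ bar 4 tick 3 v(1,): B4->F4 leap 6st
  -> R7 @ bar 9 tick 0 v(1,): G4->A5 leap 14st
  -> R7 @ bar 9 tick 1 v(1,): A5->B4 leap 10st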